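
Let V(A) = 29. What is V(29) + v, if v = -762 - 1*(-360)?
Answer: -373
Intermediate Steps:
v = -402 (v = -762 + 360 = -402)
V(29) + v = 29 - 402 = -373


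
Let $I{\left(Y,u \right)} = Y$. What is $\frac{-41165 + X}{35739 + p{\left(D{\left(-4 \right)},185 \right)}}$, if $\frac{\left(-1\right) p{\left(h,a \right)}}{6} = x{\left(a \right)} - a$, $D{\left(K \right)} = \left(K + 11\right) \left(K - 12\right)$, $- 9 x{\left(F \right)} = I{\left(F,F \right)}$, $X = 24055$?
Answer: $- \frac{51330}{110917} \approx -0.46278$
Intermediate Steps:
$x{\left(F \right)} = - \frac{F}{9}$
$D{\left(K \right)} = \left(-12 + K\right) \left(11 + K\right)$ ($D{\left(K \right)} = \left(11 + K\right) \left(-12 + K\right) = \left(-12 + K\right) \left(11 + K\right)$)
$p{\left(h,a \right)} = \frac{20 a}{3}$ ($p{\left(h,a \right)} = - 6 \left(- \frac{a}{9} - a\right) = - 6 \left(- \frac{10 a}{9}\right) = \frac{20 a}{3}$)
$\frac{-41165 + X}{35739 + p{\left(D{\left(-4 \right)},185 \right)}} = \frac{-41165 + 24055}{35739 + \frac{20}{3} \cdot 185} = - \frac{17110}{35739 + \frac{3700}{3}} = - \frac{17110}{\frac{110917}{3}} = \left(-17110\right) \frac{3}{110917} = - \frac{51330}{110917}$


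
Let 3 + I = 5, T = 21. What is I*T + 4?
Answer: 46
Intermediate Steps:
I = 2 (I = -3 + 5 = 2)
I*T + 4 = 2*21 + 4 = 42 + 4 = 46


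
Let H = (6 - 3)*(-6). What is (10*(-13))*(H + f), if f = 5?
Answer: 1690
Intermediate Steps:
H = -18 (H = 3*(-6) = -18)
(10*(-13))*(H + f) = (10*(-13))*(-18 + 5) = -130*(-13) = 1690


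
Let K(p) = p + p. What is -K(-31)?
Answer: 62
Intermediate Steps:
K(p) = 2*p
-K(-31) = -2*(-31) = -1*(-62) = 62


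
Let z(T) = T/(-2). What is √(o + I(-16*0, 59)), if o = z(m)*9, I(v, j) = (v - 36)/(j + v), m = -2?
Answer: 3*√3245/59 ≈ 2.8965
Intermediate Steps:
z(T) = -T/2 (z(T) = T*(-½) = -T/2)
I(v, j) = (-36 + v)/(j + v)
o = 9 (o = -½*(-2)*9 = 1*9 = 9)
√(o + I(-16*0, 59)) = √(9 + (-36 - 16*0)/(59 - 16*0)) = √(9 + (-36 + 0)/(59 + 0)) = √(9 - 36/59) = √(495/59) = 3*√3245/59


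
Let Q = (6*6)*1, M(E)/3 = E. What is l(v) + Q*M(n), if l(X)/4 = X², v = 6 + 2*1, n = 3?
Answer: 580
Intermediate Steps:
M(E) = 3*E
v = 8 (v = 6 + 2 = 8)
l(X) = 4*X²
Q = 36 (Q = 36*1 = 36)
l(v) + Q*M(n) = 4*8² + 36*(3*3) = 4*64 + 36*9 = 256 + 324 = 580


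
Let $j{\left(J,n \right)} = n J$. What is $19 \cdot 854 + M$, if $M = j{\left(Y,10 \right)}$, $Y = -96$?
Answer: $15266$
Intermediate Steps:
$j{\left(J,n \right)} = J n$
$M = -960$ ($M = \left(-96\right) 10 = -960$)
$19 \cdot 854 + M = 19 \cdot 854 - 960 = 16226 - 960 = 15266$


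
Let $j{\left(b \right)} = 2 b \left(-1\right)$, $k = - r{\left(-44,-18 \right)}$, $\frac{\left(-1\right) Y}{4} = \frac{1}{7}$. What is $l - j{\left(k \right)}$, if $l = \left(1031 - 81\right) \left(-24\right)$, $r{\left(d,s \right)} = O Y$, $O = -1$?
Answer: $- \frac{159608}{7} \approx -22801.0$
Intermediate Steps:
$Y = - \frac{4}{7} \approx -0.57143$
$r{\left(d,s \right)} = \frac{4}{7}$ ($r{\left(d,s \right)} = \left(-1\right) \left(- \frac{4}{7}\right) = \frac{4}{7}$)
$k = - \frac{4}{7}$ ($k = \left(-1\right) \frac{4}{7} = - \frac{4}{7} \approx -0.57143$)
$j{\left(b \right)} = - 2 b$
$l = -22800$ ($l = 950 \left(-24\right) = -22800$)
$l - j{\left(k \right)} = -22800 - \left(-2\right) \left(- \frac{4}{7}\right) = -22800 - \frac{8}{7} = - \frac{159608}{7}$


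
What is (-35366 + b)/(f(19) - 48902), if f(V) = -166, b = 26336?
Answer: 1505/8178 ≈ 0.18403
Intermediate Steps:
(-35366 + b)/(f(19) - 48902) = (-35366 + 26336)/(-166 - 48902) = -9030/(-49068) = -9030*(-1/49068) = 1505/8178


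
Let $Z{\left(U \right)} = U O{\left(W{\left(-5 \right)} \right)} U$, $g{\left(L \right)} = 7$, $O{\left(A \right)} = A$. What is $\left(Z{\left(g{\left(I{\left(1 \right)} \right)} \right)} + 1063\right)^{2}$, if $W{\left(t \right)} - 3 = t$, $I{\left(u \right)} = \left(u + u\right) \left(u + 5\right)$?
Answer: $931225$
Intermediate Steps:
$I{\left(u \right)} = 2 u \left(5 + u\right)$
$W{\left(t \right)} = 3 + t$
$Z{\left(U \right)} = - 2 U^{2}$ ($Z{\left(U \right)} = U \left(3 - 5\right) U = U \left(-2\right) U = - 2 U U = - 2 U^{2}$)
$\left(Z{\left(g{\left(I{\left(1 \right)} \right)} \right)} + 1063\right)^{2} = \left(- 2 \cdot 7^{2} + 1063\right)^{2} = \left(\left(-2\right) 49 + 1063\right)^{2} = \left(-98 + 1063\right)^{2} = 965^{2} = 931225$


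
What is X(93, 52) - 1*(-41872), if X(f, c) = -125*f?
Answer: 30247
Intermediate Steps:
X(93, 52) - 1*(-41872) = -125*93 - 1*(-41872) = -11625 + 41872 = 30247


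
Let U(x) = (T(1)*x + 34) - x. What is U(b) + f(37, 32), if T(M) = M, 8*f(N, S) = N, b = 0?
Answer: 309/8 ≈ 38.625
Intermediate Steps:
f(N, S) = N/8
U(x) = 34 (U(x) = (1*x + 34) - x = (x + 34) - x = (34 + x) - x = 34)
U(b) + f(37, 32) = 34 + (⅛)*37 = 34 + 37/8 = 309/8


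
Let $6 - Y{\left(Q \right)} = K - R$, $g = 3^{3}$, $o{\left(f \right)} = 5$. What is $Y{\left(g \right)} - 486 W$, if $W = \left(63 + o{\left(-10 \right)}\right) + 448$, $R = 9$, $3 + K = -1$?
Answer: $-250757$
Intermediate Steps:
$K = -4$ ($K = -3 - 1 = -4$)
$g = 27$
$W = 516$ ($W = \left(63 + 5\right) + 448 = 68 + 448 = 516$)
$Y{\left(Q \right)} = 19$ ($Y{\left(Q \right)} = 6 - \left(-4 - 9\right) = 6 - -13 = 6 + 13 = 19$)
$Y{\left(g \right)} - 486 W = 19 - 250776 = -250757$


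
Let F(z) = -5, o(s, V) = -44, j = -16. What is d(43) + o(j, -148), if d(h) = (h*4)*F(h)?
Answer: -904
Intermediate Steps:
d(h) = -20*h (d(h) = (h*4)*(-5) = (4*h)*(-5) = -20*h)
d(43) + o(j, -148) = -20*43 - 44 = -860 - 44 = -904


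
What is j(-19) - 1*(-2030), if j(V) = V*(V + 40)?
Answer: 1631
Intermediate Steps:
j(V) = V*(40 + V)
j(-19) - 1*(-2030) = -19*(40 - 19) - 1*(-2030) = -19*21 + 2030 = -399 + 2030 = 1631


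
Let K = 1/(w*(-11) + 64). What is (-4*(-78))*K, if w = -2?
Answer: 156/43 ≈ 3.6279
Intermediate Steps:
K = 1/86 (K = 1/(-2*(-11) + 64) = 1/(22 + 64) = 1/86 ≈ 0.011628)
(-4*(-78))*K = -4*(-78)*(1/86) = 312*(1/86) = 156/43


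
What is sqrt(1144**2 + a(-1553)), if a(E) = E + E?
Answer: 3*sqrt(145070) ≈ 1142.6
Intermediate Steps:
a(E) = 2*E
sqrt(1144**2 + a(-1553)) = sqrt(1144**2 + 2*(-1553)) = sqrt(1308736 - 3106) = sqrt(1305630) = 3*sqrt(145070)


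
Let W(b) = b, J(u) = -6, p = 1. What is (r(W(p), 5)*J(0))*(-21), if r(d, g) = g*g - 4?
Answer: 2646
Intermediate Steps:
r(d, g) = -4 + g² (r(d, g) = g² - 4 = -4 + g²)
(r(W(p), 5)*J(0))*(-21) = ((-4 + 5²)*(-6))*(-21) = ((-4 + 25)*(-6))*(-21) = (21*(-6))*(-21) = -126*(-21) = 2646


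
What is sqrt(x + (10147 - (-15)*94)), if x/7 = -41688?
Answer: I*sqrt(280259) ≈ 529.39*I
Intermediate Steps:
x = -291816 (x = 7*(-41688) = -291816)
sqrt(x + (10147 - (-15)*94)) = sqrt(-291816 + (10147 - (-15)*94)) = sqrt(-291816 + (10147 - 1*(-1410))) = sqrt(-291816 + (10147 + 1410)) = sqrt(-291816 + 11557) = sqrt(-280259) = I*sqrt(280259)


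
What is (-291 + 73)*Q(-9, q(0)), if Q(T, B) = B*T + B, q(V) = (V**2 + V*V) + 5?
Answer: 8720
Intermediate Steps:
q(V) = 5 + 2*V**2 (q(V) = (V**2 + V**2) + 5 = 2*V**2 + 5 = 5 + 2*V**2)
Q(T, B) = B + B*T
(-291 + 73)*Q(-9, q(0)) = (-291 + 73)*((5 + 2*0**2)*(1 - 9)) = -218*(5 + 2*0)*(-8) = -218*(5 + 0)*(-8) = -1090*(-8) = -218*(-40) = 8720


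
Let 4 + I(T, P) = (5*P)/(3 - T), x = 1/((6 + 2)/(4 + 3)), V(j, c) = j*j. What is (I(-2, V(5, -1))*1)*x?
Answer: 147/8 ≈ 18.375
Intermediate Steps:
V(j, c) = j**2
x = 7/8 (x = 1/(8/7) = 7/8 ≈ 0.87500)
I(T, P) = -4 + 5*P/(3 - T) (I(T, P) = -4 + (5*P)/(3 - T) = -4 + 5*P/(3 - T))
(I(-2, V(5, -1))*1)*x = (((12 - 5*5**2 - 4*(-2))/(-3 - 2))*1)*(7/8) = (((12 - 5*25 + 8)/(-5))*1)*(7/8) = (-(12 - 125 + 8)/5*1)*(7/8) = (-1/5*(-105)*1)*(7/8) = (21*1)*(7/8) = 21*(7/8) = 147/8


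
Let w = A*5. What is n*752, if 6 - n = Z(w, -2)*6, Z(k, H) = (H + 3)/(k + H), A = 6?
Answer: 30456/7 ≈ 4350.9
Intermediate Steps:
w = 30 (w = 6*5 = 30)
Z(k, H) = (3 + H)/(H + k)
n = 81/14 (n = 6 - (3 - 2)/(-2 + 30)*6 = 6 - 1/28*6 = 6 - (1/28)*1*6 = 6 - 6/28 = 6 - 1*3/14 = 6 - 3/14 = 81/14 ≈ 5.7857)
n*752 = (81/14)*752 = 30456/7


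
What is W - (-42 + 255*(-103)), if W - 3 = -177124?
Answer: -150814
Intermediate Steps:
W = -177121 (W = 3 - 177124 = -177121)
W - (-42 + 255*(-103)) = -177121 - (-42 + 255*(-103)) = -177121 - (-42 - 26265) = -177121 - 1*(-26307) = -177121 + 26307 = -150814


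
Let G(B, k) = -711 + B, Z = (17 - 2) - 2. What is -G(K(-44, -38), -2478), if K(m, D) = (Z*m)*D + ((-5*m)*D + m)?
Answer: -12621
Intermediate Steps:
Z = 13 (Z = 15 - 2 = 13)
K(m, D) = m + 8*D*m (K(m, D) = (13*m)*D + ((-5*m)*D + m) = 13*D*m + (-5*D*m + m) = 13*D*m + (m - 5*D*m) = m + 8*D*m)
-G(K(-44, -38), -2478) = -(-711 - 44*(1 + 8*(-38))) = -(-711 - 44*(1 - 304)) = -(-711 - 44*(-303)) = -(-711 + 13332) = -1*12621 = -12621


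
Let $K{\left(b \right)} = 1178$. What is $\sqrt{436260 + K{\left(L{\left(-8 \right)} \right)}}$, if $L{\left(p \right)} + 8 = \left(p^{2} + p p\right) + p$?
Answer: $\sqrt{437438} \approx 661.39$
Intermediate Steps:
$L{\left(p \right)} = -8 + p + 2 p^{2}$ ($L{\left(p \right)} = -8 + \left(\left(p^{2} + p p\right) + p\right) = -8 + \left(\left(p^{2} + p^{2}\right) + p\right) = -8 + \left(2 p^{2} + p\right) = -8 + \left(p + 2 p^{2}\right) = -8 + p + 2 p^{2}$)
$\sqrt{436260 + K{\left(L{\left(-8 \right)} \right)}} = \sqrt{436260 + 1178} = \sqrt{437438}$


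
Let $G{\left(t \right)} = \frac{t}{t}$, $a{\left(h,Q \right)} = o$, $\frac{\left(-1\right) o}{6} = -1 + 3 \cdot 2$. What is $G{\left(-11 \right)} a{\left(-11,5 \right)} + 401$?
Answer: $371$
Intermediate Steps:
$o = -30$ ($o = - 6 \left(-1 + 3 \cdot 2\right) = - 6 \left(-1 + 6\right) = \left(-6\right) 5 = -30$)
$a{\left(h,Q \right)} = -30$
$G{\left(t \right)} = 1$
$G{\left(-11 \right)} a{\left(-11,5 \right)} + 401 = 1 \left(-30\right) + 401 = -30 + 401 = 371$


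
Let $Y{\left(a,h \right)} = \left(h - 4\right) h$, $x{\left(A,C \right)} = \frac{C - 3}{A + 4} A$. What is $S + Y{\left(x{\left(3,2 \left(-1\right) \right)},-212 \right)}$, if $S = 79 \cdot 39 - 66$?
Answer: $48807$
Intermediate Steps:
$x{\left(A,C \right)} = \frac{A \left(-3 + C\right)}{4 + A}$ ($x{\left(A,C \right)} = \frac{-3 + C}{4 + A} A = \frac{A \left(-3 + C\right)}{4 + A}$)
$Y{\left(a,h \right)} = h \left(-4 + h\right)$ ($Y{\left(a,h \right)} = \left(-4 + h\right) h = h \left(-4 + h\right)$)
$S = 3015$ ($S = 3081 - 66 = 3015$)
$S + Y{\left(x{\left(3,2 \left(-1\right) \right)},-212 \right)} = 3015 - 212 \left(-4 - 212\right) = 3015 - -45792 = 3015 + 45792 = 48807$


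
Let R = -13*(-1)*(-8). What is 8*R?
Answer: -832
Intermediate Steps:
R = -104 (R = 13*(-8) = -104)
8*R = 8*(-104) = -832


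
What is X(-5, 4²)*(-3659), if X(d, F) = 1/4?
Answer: -3659/4 ≈ -914.75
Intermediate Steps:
X(d, F) = ¼
X(-5, 4²)*(-3659) = (¼)*(-3659) = -3659/4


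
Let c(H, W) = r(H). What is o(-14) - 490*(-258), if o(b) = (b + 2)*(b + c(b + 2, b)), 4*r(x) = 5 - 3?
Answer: 126582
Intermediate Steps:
r(x) = 1/2 (r(x) = (5 - 3)/4 = (1/4)*2 = 1/2)
c(H, W) = 1/2
o(b) = (1/2 + b)*(2 + b) (o(b) = (b + 2)*(b + 1/2) = (2 + b)*(1/2 + b) = (1/2 + b)*(2 + b))
o(-14) - 490*(-258) = (1 + (-14)**2 + (5/2)*(-14)) - 490*(-258) = (1 + 196 - 35) + 126420 = 162 + 126420 = 126582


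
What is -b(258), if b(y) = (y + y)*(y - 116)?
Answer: -73272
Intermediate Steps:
b(y) = 2*y*(-116 + y) (b(y) = (2*y)*(-116 + y) = 2*y*(-116 + y))
-b(258) = -2*258*(-116 + 258) = -2*258*142 = -1*73272 = -73272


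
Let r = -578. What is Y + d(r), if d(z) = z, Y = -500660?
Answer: -501238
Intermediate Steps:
Y + d(r) = -500660 - 578 = -501238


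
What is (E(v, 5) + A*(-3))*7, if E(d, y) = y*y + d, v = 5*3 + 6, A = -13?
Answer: 595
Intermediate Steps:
v = 21 (v = 15 + 6 = 21)
E(d, y) = d + y**2 (E(d, y) = y**2 + d = d + y**2)
(E(v, 5) + A*(-3))*7 = ((21 + 5**2) - 13*(-3))*7 = ((21 + 25) + 39)*7 = (46 + 39)*7 = 85*7 = 595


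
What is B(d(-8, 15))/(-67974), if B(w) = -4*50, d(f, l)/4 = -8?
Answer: 100/33987 ≈ 0.0029423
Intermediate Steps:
d(f, l) = -32 (d(f, l) = 4*(-8) = -32)
B(w) = -200
B(d(-8, 15))/(-67974) = -200/(-67974) = -200*(-1/67974) = 100/33987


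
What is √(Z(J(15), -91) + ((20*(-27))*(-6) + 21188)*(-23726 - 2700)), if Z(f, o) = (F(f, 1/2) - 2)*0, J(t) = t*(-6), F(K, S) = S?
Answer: 2*I*√161383582 ≈ 25407.0*I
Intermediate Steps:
J(t) = -6*t
Z(f, o) = 0 (Z(f, o) = (1/2 - 2)*0 = (½ - 2)*0 = -3/2*0 = 0)
√(Z(J(15), -91) + ((20*(-27))*(-6) + 21188)*(-23726 - 2700)) = √(0 + ((20*(-27))*(-6) + 21188)*(-23726 - 2700)) = √(0 + (-540*(-6) + 21188)*(-26426)) = √(0 + (3240 + 21188)*(-26426)) = √(0 + 24428*(-26426)) = √(0 - 645534328) = √(-645534328) = 2*I*√161383582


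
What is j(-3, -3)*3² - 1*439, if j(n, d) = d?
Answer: -466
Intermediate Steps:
j(-3, -3)*3² - 1*439 = -3*3² - 1*439 = -3*9 - 439 = -27 - 439 = -466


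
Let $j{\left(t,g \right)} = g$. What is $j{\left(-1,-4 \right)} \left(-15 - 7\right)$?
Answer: $88$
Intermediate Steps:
$j{\left(-1,-4 \right)} \left(-15 - 7\right) = - 4 \left(-15 - 7\right) = \left(-4\right) \left(-22\right) = 88$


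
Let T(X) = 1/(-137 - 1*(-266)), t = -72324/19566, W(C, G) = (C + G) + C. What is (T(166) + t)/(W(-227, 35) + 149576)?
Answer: -517235/20915242011 ≈ -2.4730e-5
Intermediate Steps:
W(C, G) = G + 2*C
t = -4018/1087 (t = -72324*1/19566 = -4018/1087 ≈ -3.6964)
T(X) = 1/129 (T(X) = 1/(-137 + 266) = 1/129)
(T(166) + t)/(W(-227, 35) + 149576) = (1/129 - 4018/1087)/((35 + 2*(-227)) + 149576) = -517235/(140223*((35 - 454) + 149576)) = -517235/(140223*(-419 + 149576)) = -517235/140223/149157 = -517235/140223*1/149157 = -517235/20915242011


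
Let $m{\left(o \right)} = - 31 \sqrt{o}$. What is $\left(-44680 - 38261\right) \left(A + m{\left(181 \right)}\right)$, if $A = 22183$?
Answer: $-1839880203 + 2571171 \sqrt{181} \approx -1.8053 \cdot 10^{9}$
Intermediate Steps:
$\left(-44680 - 38261\right) \left(A + m{\left(181 \right)}\right) = \left(-44680 - 38261\right) \left(22183 - 31 \sqrt{181}\right) = - 82941 \left(22183 - 31 \sqrt{181}\right) = -1839880203 + 2571171 \sqrt{181}$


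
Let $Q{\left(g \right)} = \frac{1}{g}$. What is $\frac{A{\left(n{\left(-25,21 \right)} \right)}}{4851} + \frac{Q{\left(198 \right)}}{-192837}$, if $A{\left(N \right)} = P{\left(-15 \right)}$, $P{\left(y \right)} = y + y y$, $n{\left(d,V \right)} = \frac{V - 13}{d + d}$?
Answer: $\frac{11570213}{267272082} \approx 0.04329$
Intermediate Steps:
$n{\left(d,V \right)} = \frac{-13 + V}{2 d}$
$P{\left(y \right)} = y + y^{2}$
$A{\left(N \right)} = 210$ ($A{\left(N \right)} = - 15 \left(1 - 15\right) = \left(-15\right) \left(-14\right) = 210$)
$\frac{A{\left(n{\left(-25,21 \right)} \right)}}{4851} + \frac{Q{\left(198 \right)}}{-192837} = \frac{210}{4851} + \frac{1}{198 \left(-192837\right)} = 210 \cdot \frac{1}{4851} + \frac{1}{198} \left(- \frac{1}{192837}\right) = \frac{10}{231} - \frac{1}{38181726} = \frac{11570213}{267272082}$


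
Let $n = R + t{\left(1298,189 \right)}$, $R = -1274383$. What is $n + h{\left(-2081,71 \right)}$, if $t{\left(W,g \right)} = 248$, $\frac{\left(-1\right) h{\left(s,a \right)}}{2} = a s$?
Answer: $-978633$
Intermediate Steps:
$h{\left(s,a \right)} = - 2 a s$
$n = -1274135$ ($n = -1274383 + 248 = -1274135$)
$n + h{\left(-2081,71 \right)} = -1274135 - 142 \left(-2081\right) = -1274135 + 295502 = -978633$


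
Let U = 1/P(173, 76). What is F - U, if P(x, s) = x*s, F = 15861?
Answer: 208540427/13148 ≈ 15861.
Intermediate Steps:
P(x, s) = s*x
U = 1/13148 (U = 1/(76*173) = 1/13148 ≈ 7.6057e-5)
F - U = 15861 - 1*1/13148 = 15861 - 1/13148 = 208540427/13148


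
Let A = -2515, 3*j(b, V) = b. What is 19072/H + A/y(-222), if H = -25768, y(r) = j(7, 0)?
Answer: -24319133/22547 ≈ -1078.6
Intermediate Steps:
j(b, V) = b/3
y(r) = 7/3 (y(r) = (⅓)*7 = 7/3)
19072/H + A/y(-222) = 19072/(-25768) - 2515/7/3 = 19072*(-1/25768) - 2515*3/7 = -2384/3221 - 7545/7 = -24319133/22547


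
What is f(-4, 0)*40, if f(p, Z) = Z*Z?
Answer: 0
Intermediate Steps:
f(p, Z) = Z²
f(-4, 0)*40 = 0²*40 = 0*40 = 0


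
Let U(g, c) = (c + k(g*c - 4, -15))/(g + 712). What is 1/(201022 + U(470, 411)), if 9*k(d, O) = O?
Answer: 1773/356412620 ≈ 4.9746e-6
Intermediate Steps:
k(d, O) = O/9
U(g, c) = (-5/3 + c)/(712 + g) (U(g, c) = (c + (⅑)*(-15))/(g + 712) = (c - 5/3)/(712 + g) = (-5/3 + c)/(712 + g))
1/(201022 + U(470, 411)) = 1/(201022 + (-5/3 + 411)/(712 + 470)) = 1/(201022 + (1228/3)/1182) = 1/(201022 + (1/1182)*(1228/3)) = 1/(201022 + 614/1773) = 1/(356412620/1773) = 1773/356412620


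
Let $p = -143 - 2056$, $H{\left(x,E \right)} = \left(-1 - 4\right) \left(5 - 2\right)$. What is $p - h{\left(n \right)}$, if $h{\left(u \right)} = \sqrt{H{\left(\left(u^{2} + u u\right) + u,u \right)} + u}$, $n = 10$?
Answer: $-2199 - i \sqrt{5} \approx -2199.0 - 2.2361 i$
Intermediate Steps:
$H{\left(x,E \right)} = -15$ ($H{\left(x,E \right)} = \left(-5\right) 3 = -15$)
$p = -2199$ ($p = -143 - 2056 = -2199$)
$h{\left(u \right)} = \sqrt{-15 + u}$
$p - h{\left(n \right)} = -2199 - \sqrt{-15 + 10} = -2199 - \sqrt{-5} = -2199 - i \sqrt{5}$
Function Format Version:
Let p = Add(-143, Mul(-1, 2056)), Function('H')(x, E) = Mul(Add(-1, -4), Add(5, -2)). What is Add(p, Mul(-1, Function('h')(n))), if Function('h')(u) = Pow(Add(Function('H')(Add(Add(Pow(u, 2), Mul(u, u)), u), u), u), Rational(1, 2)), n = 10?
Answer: Add(-2199, Mul(-1, I, Pow(5, Rational(1, 2)))) ≈ Add(-2199.0, Mul(-2.2361, I))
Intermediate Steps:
Function('H')(x, E) = -15 (Function('H')(x, E) = Mul(-5, 3) = -15)
p = -2199 (p = Add(-143, -2056) = -2199)
Function('h')(u) = Pow(Add(-15, u), Rational(1, 2))
Add(p, Mul(-1, Function('h')(n))) = Add(-2199, Mul(-1, Pow(Add(-15, 10), Rational(1, 2)))) = Add(-2199, Mul(-1, Pow(-5, Rational(1, 2)))) = Add(-2199, Mul(-1, Mul(I, Pow(5, Rational(1, 2))))) = Add(-2199, Mul(-1, I, Pow(5, Rational(1, 2))))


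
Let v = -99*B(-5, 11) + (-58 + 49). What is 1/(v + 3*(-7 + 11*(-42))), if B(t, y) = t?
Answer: -1/921 ≈ -0.0010858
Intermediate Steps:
v = 486 (v = -99*(-5) + (-58 + 49) = 495 - 9 = 486)
1/(v + 3*(-7 + 11*(-42))) = 1/(486 + 3*(-7 + 11*(-42))) = 1/(486 + 3*(-7 - 462)) = 1/(486 + 3*(-469)) = 1/(486 - 1407) = 1/(-921) = -1/921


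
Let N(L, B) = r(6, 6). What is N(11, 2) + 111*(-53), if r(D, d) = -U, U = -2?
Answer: -5881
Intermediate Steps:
r(D, d) = 2 (r(D, d) = -1*(-2) = 2)
N(L, B) = 2
N(11, 2) + 111*(-53) = 2 + 111*(-53) = 2 - 5883 = -5881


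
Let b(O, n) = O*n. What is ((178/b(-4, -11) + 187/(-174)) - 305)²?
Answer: 83545277764/915849 ≈ 91222.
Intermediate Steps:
((178/b(-4, -11) + 187/(-174)) - 305)² = ((178/((-4*(-11))) + 187/(-174)) - 305)² = ((178/44 + 187*(-1/174)) - 305)² = ((178*(1/44) - 187/174) - 305)² = ((89/22 - 187/174) - 305)² = (2843/957 - 305)² = (-289042/957)² = 83545277764/915849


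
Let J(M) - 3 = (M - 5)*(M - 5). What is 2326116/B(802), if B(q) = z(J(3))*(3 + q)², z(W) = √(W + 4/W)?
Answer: 2326116*√371/34345325 ≈ 1.3045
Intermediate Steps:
J(M) = 3 + (-5 + M)² (J(M) = 3 + (M - 5)*(M - 5) = 3 + (-5 + M)*(-5 + M) = 3 + (-5 + M)²)
B(q) = √371*(3 + q)²/7 (B(q) = √((3 + (-5 + 3)²) + 4/(3 + (-5 + 3)²))*(3 + q)² = √((3 + (-2)²) + 4/(3 + (-2)²))*(3 + q)² = √((3 + 4) + 4/(3 + 4))*(3 + q)² = √(7 + 4/7)*(3 + q)² = √(53/7)*(3 + q)² = (√371/7)*(3 + q)² = √371*(3 + q)²/7)
2326116/B(802) = 2326116/((√371*(3 + 802)²/7)) = 2326116/(((⅐)*√371*805²)) = 2326116/(((⅐)*√371*648025)) = 2326116/((92575*√371)) = 2326116*(√371/34345325) = 2326116*√371/34345325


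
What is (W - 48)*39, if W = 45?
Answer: -117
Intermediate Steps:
(W - 48)*39 = (45 - 48)*39 = -3*39 = -117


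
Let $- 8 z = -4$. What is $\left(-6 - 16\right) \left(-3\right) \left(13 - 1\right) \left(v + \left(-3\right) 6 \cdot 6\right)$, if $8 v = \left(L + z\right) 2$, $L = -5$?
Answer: $-86427$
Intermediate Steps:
$z = \frac{1}{2}$ ($z = \left(- \frac{1}{8}\right) \left(-4\right) = \frac{1}{2} \approx 0.5$)
$v = - \frac{9}{8}$ ($v = \frac{\left(-5 + \frac{1}{2}\right) 2}{8} = \frac{\left(- \frac{9}{2}\right) 2}{8} = \frac{1}{8} \left(-9\right) = - \frac{9}{8} \approx -1.125$)
$\left(-6 - 16\right) \left(-3\right) \left(13 - 1\right) \left(v + \left(-3\right) 6 \cdot 6\right) = \left(-6 - 16\right) \left(-3\right) \left(13 - 1\right) \left(- \frac{9}{8} + \left(-3\right) 6 \cdot 6\right) = \left(-6 - 16\right) \left(-3\right) 12 \left(- \frac{9}{8} - 108\right) = \left(-22\right) \left(-3\right) 12 \left(- \frac{9}{8} - 108\right) = 66 \cdot 12 \left(- \frac{873}{8}\right) = 66 \left(- \frac{2619}{2}\right) = -86427$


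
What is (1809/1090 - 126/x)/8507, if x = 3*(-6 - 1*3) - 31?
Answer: 121131/268906270 ≈ 0.00045046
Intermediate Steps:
x = -58 (x = 3*(-6 - 3) - 31 = 3*(-9) - 31 = -27 - 31 = -58)
(1809/1090 - 126/x)/8507 = (1809/1090 - 126/(-58))/8507 = (1809*(1/1090) - 126*(-1/58))*(1/8507) = (1809/1090 + 63/29)*(1/8507) = (121131/31610)*(1/8507) = 121131/268906270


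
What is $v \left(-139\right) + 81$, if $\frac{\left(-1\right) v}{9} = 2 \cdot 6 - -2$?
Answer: $17595$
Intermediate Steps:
$v = -126$ ($v = - 9 \left(2 \cdot 6 - -2\right) = - 9 \left(12 + \left(-3 + 5\right)\right) = - 9 \left(12 + 2\right) = \left(-9\right) 14 = -126$)
$v \left(-139\right) + 81 = \left(-126\right) \left(-139\right) + 81 = 17514 + 81 = 17595$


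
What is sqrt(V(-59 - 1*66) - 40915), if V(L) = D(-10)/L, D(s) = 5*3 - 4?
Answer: I*sqrt(25571930)/25 ≈ 202.27*I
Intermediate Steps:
D(s) = 11 (D(s) = 15 - 4 = 11)
V(L) = 11/L
sqrt(V(-59 - 1*66) - 40915) = sqrt(11/(-59 - 1*66) - 40915) = sqrt(11/(-59 - 66) - 40915) = sqrt(11/(-125) - 40915) = sqrt(11*(-1/125) - 40915) = sqrt(-11/125 - 40915) = sqrt(-5114386/125) = I*sqrt(25571930)/25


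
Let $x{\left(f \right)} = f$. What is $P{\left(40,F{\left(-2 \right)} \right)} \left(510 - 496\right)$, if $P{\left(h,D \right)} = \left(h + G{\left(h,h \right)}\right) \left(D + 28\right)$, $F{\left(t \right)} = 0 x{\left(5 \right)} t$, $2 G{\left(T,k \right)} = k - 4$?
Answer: $22736$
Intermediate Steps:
$G{\left(T,k \right)} = -2 + \frac{k}{2}$ ($G{\left(T,k \right)} = \frac{k - 4}{2} = \frac{-4 + k}{2} = -2 + \frac{k}{2}$)
$F{\left(t \right)} = 0$ ($F{\left(t \right)} = 0 \cdot 5 t = 0 t = 0$)
$P{\left(h,D \right)} = \left(-2 + \frac{3 h}{2}\right) \left(28 + D\right)$ ($P{\left(h,D \right)} = \left(h + \left(-2 + \frac{h}{2}\right)\right) \left(D + 28\right) = \left(-2 + \frac{3 h}{2}\right) \left(28 + D\right)$)
$P{\left(40,F{\left(-2 \right)} \right)} \left(510 - 496\right) = \left(-56 - 0 + 42 \cdot 40 + \frac{3}{2} \cdot 0 \cdot 40\right) \left(510 - 496\right) = \left(-56 + 0 + 1680 + 0\right) 14 = 1624 \cdot 14 = 22736$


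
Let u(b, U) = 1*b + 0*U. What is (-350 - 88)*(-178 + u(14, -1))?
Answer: 71832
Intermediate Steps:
u(b, U) = b (u(b, U) = b + 0 = b)
(-350 - 88)*(-178 + u(14, -1)) = (-350 - 88)*(-178 + 14) = -438*(-164) = 71832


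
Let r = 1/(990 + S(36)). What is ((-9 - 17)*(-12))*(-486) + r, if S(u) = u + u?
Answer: -161033183/1062 ≈ -1.5163e+5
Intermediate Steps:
S(u) = 2*u
r = 1/1062 (r = 1/(990 + 2*36) = 1/(990 + 72) = 1/1062 ≈ 0.00094162)
((-9 - 17)*(-12))*(-486) + r = ((-9 - 17)*(-12))*(-486) + 1/1062 = -26*(-12)*(-486) + 1/1062 = 312*(-486) + 1/1062 = -151632 + 1/1062 = -161033183/1062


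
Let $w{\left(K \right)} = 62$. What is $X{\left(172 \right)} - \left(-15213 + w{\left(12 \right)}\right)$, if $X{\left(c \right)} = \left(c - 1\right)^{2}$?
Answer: $44392$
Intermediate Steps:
$X{\left(c \right)} = \left(-1 + c\right)^{2}$
$X{\left(172 \right)} - \left(-15213 + w{\left(12 \right)}\right) = \left(-1 + 172\right)^{2} - \left(-15213 + 62\right) = 171^{2} - -15151 = 29241 + 15151 = 44392$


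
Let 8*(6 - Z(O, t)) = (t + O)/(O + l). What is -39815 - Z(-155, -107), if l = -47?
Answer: -32175237/808 ≈ -39821.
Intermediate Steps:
Z(O, t) = 6 - (O + t)/(8*(-47 + O)) (Z(O, t) = 6 - (t + O)/(8*(O - 47)) = 6 - (O + t)/(8*(-47 + O)))
-39815 - Z(-155, -107) = -39815 - (-2256 - 1*(-107) + 47*(-155))/(8*(-47 - 155)) = -39815 - (-2256 + 107 - 7285)/(8*(-202)) = -39815 - (-1)*(-9434)/(8*202) = -39815 - 1*4717/808 = -39815 - 4717/808 = -32175237/808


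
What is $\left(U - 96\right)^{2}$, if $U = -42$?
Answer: $19044$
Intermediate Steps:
$\left(U - 96\right)^{2} = \left(-42 - 96\right)^{2} = \left(-138\right)^{2} = 19044$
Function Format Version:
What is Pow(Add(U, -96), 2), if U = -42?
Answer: 19044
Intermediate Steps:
Pow(Add(U, -96), 2) = Pow(Add(-42, -96), 2) = Pow(-138, 2) = 19044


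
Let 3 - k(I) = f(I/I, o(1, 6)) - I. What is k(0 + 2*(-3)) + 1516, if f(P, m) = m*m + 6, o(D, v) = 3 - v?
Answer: 1498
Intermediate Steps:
f(P, m) = 6 + m² (f(P, m) = m² + 6 = 6 + m²)
k(I) = -12 + I (k(I) = 3 - ((6 + (3 - 1*6)²) - I) = 3 - ((6 + (3 - 6)²) - I) = 3 - ((6 + (-3)²) - I) = 3 - ((6 + 9) - I) = 3 - (15 - I) = 3 + (-15 + I) = -12 + I)
k(0 + 2*(-3)) + 1516 = (-12 + (0 + 2*(-3))) + 1516 = (-12 + (0 - 6)) + 1516 = (-12 - 6) + 1516 = -18 + 1516 = 1498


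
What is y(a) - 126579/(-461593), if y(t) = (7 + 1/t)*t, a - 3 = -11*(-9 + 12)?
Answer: -96346358/461593 ≈ -208.73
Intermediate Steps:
a = -30 (a = 3 - 11*(-9 + 12) = 3 - 11*3 = 3 - 33 = -30)
y(t) = t*(7 + 1/t)
y(a) - 126579/(-461593) = (1 + 7*(-30)) - 126579/(-461593) = (1 - 210) - 126579*(-1/461593) = -209 + 126579/461593 = -96346358/461593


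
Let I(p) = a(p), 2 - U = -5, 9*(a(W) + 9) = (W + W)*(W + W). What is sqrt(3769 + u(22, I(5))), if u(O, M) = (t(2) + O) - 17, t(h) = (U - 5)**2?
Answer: sqrt(3778) ≈ 61.465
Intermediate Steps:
a(W) = -9 + 4*W**2/9 (a(W) = -9 + ((W + W)*(W + W))/9 = -9 + ((2*W)*(2*W))/9 = -9 + (4*W**2)/9 = -9 + 4*W**2/9)
U = 7 (U = 2 - 1*(-5) = 2 + 5 = 7)
t(h) = 4 (t(h) = (7 - 5)**2 = 2**2 = 4)
I(p) = -9 + 4*p**2/9
u(O, M) = -13 + O (u(O, M) = (4 + O) - 17 = -13 + O)
sqrt(3769 + u(22, I(5))) = sqrt(3769 + (-13 + 22)) = sqrt(3769 + 9) = sqrt(3778)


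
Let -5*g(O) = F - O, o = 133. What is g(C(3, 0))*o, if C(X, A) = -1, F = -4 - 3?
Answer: 798/5 ≈ 159.60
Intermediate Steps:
F = -7
g(O) = 7/5 + O/5 (g(O) = -(-7 - O)/5 = 7/5 + O/5)
g(C(3, 0))*o = (7/5 + (⅕)*(-1))*133 = (7/5 - ⅕)*133 = (6/5)*133 = 798/5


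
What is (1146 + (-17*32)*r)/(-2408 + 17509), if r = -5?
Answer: 3866/15101 ≈ 0.25601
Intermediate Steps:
(1146 + (-17*32)*r)/(-2408 + 17509) = (1146 - 17*32*(-5))/(-2408 + 17509) = (1146 - 544*(-5))/15101 = (1146 + 2720)*(1/15101) = 3866*(1/15101) = 3866/15101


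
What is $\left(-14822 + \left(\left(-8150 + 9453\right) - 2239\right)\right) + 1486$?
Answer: $-14272$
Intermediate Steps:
$\left(-14822 + \left(\left(-8150 + 9453\right) - 2239\right)\right) + 1486 = \left(-14822 + \left(1303 - 2239\right)\right) + 1486 = \left(-14822 - 936\right) + 1486 = -15758 + 1486 = -14272$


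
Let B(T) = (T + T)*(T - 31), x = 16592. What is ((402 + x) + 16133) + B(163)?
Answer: 76159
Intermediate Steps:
B(T) = 2*T*(-31 + T) (B(T) = (2*T)*(-31 + T) = 2*T*(-31 + T))
((402 + x) + 16133) + B(163) = ((402 + 16592) + 16133) + 2*163*(-31 + 163) = (16994 + 16133) + 2*163*132 = 33127 + 43032 = 76159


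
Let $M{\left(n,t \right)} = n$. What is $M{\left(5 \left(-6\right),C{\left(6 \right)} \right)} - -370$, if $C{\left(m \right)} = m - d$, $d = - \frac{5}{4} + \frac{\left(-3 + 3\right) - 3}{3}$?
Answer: $340$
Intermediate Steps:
$d = - \frac{9}{4}$ ($d = \left(-5\right) \frac{1}{4} + \left(0 - 3\right) \frac{1}{3} = - \frac{5}{4} - 1 = - \frac{9}{4} \approx -2.25$)
$C{\left(m \right)} = \frac{9}{4} + m$ ($C{\left(m \right)} = m - - \frac{9}{4} = m + \frac{9}{4} = \frac{9}{4} + m$)
$M{\left(5 \left(-6\right),C{\left(6 \right)} \right)} - -370 = 5 \left(-6\right) - -370 = -30 + 370 = 340$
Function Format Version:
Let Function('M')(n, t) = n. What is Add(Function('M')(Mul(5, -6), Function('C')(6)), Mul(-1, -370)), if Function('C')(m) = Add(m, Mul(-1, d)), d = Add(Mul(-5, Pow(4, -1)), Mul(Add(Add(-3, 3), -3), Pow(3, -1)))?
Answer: 340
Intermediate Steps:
d = Rational(-9, 4) (d = Add(Mul(-5, Rational(1, 4)), Mul(Add(0, -3), Rational(1, 3))) = Add(Rational(-5, 4), Mul(-3, Rational(1, 3))) = Add(Rational(-5, 4), -1) = Rational(-9, 4) ≈ -2.2500)
Function('C')(m) = Add(Rational(9, 4), m) (Function('C')(m) = Add(m, Mul(-1, Rational(-9, 4))) = Add(m, Rational(9, 4)) = Add(Rational(9, 4), m))
Add(Function('M')(Mul(5, -6), Function('C')(6)), Mul(-1, -370)) = Add(Mul(5, -6), Mul(-1, -370)) = Add(-30, 370) = 340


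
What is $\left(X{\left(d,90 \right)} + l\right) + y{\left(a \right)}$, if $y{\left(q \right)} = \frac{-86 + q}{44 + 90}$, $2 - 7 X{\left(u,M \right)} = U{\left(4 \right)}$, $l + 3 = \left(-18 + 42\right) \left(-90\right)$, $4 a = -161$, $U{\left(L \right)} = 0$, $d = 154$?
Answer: $- \frac{8118039}{3752} \approx -2163.7$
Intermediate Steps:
$a = - \frac{161}{4}$ ($a = \frac{1}{4} \left(-161\right) = - \frac{161}{4} \approx -40.25$)
$l = -2163$ ($l = -3 + \left(-18 + 42\right) \left(-90\right) = -3 + 24 \left(-90\right) = -3 - 2160 = -2163$)
$X{\left(u,M \right)} = \frac{2}{7}$ ($X{\left(u,M \right)} = \frac{2}{7} - 0 = \frac{2}{7} + 0 = \frac{2}{7}$)
$y{\left(q \right)} = - \frac{43}{67} + \frac{q}{134}$ ($y{\left(q \right)} = \frac{-86 + q}{134} = \left(-86 + q\right) \frac{1}{134} = - \frac{43}{67} + \frac{q}{134}$)
$\left(X{\left(d,90 \right)} + l\right) + y{\left(a \right)} = \left(\frac{2}{7} - 2163\right) + \left(- \frac{43}{67} + \frac{1}{134} \left(- \frac{161}{4}\right)\right) = - \frac{15139}{7} - \frac{505}{536} = - \frac{8118039}{3752}$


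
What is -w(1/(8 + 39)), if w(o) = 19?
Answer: -19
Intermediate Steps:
-w(1/(8 + 39)) = -1*19 = -19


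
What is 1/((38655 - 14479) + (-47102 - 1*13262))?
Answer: -1/36188 ≈ -2.7633e-5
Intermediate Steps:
1/((38655 - 14479) + (-47102 - 1*13262)) = 1/(24176 + (-47102 - 13262)) = 1/(24176 - 60364) = 1/(-36188) = -1/36188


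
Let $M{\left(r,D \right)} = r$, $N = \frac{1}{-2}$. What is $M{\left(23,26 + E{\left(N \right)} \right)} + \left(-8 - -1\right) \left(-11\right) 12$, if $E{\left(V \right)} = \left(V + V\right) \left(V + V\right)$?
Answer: $947$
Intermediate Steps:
$N = - \frac{1}{2} \approx -0.5$
$E{\left(V \right)} = 4 V^{2}$ ($E{\left(V \right)} = 2 V 2 V = 4 V^{2}$)
$M{\left(23,26 + E{\left(N \right)} \right)} + \left(-8 - -1\right) \left(-11\right) 12 = 23 + \left(-8 - -1\right) \left(-11\right) 12 = 23 + \left(-8 + 1\right) \left(-11\right) 12 = 23 + \left(-7\right) \left(-11\right) 12 = 23 + 77 \cdot 12 = 23 + 924 = 947$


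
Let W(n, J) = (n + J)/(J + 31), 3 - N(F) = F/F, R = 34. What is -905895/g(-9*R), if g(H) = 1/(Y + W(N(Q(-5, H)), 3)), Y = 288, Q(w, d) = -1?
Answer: -8875053315/34 ≈ -2.6103e+8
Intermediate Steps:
N(F) = 2 (N(F) = 3 - F/F = 3 - 1*1 = 3 - 1 = 2)
W(n, J) = (J + n)/(31 + J)
g(H) = 34/9797 (g(H) = 1/(288 + (3 + 2)/(31 + 3)) = 1/(288 + 5/34) = 1/(9797/34) = 34/9797)
-905895/g(-9*R) = -905895/34/9797 = -905895*9797/34 = -8875053315/34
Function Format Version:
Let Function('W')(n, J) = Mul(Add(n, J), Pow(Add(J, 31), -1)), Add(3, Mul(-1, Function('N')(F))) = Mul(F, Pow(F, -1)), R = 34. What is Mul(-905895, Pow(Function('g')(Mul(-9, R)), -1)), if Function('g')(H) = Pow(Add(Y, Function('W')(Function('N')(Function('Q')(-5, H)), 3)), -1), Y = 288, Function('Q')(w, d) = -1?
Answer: Rational(-8875053315, 34) ≈ -2.6103e+8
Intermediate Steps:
Function('N')(F) = 2 (Function('N')(F) = Add(3, Mul(-1, Mul(F, Pow(F, -1)))) = Add(3, Mul(-1, 1)) = Add(3, -1) = 2)
Function('W')(n, J) = Mul(Pow(Add(31, J), -1), Add(J, n)) (Function('W')(n, J) = Mul(Add(J, n), Pow(Add(31, J), -1)) = Mul(Pow(Add(31, J), -1), Add(J, n)))
Function('g')(H) = Rational(34, 9797) (Function('g')(H) = Pow(Add(288, Mul(Pow(Add(31, 3), -1), Add(3, 2))), -1) = Pow(Add(288, Mul(Pow(34, -1), 5)), -1) = Pow(Add(288, Mul(Rational(1, 34), 5)), -1) = Pow(Add(288, Rational(5, 34)), -1) = Pow(Rational(9797, 34), -1) = Rational(34, 9797))
Mul(-905895, Pow(Function('g')(Mul(-9, R)), -1)) = Mul(-905895, Pow(Rational(34, 9797), -1)) = Mul(-905895, Rational(9797, 34)) = Rational(-8875053315, 34)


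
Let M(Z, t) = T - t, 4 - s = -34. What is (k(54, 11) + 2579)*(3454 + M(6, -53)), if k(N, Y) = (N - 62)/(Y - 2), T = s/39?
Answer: 3174425633/351 ≈ 9.0440e+6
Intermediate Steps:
s = 38 (s = 4 - 1*(-34) = 4 + 34 = 38)
T = 38/39 ≈ 0.97436
k(N, Y) = (-62 + N)/(-2 + Y)
M(Z, t) = 38/39 - t
(k(54, 11) + 2579)*(3454 + M(6, -53)) = ((-62 + 54)/(-2 + 11) + 2579)*(3454 + (38/39 - 1*(-53))) = (-8/9 + 2579)*(3454 + (38/39 + 53)) = ((⅑)*(-8) + 2579)*(3454 + 2105/39) = (-8/9 + 2579)*(136811/39) = (23203/9)*(136811/39) = 3174425633/351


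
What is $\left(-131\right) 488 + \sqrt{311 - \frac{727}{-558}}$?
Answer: $-63928 + \frac{\sqrt{10804430}}{186} \approx -63910.0$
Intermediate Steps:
$\left(-131\right) 488 + \sqrt{311 - \frac{727}{-558}} = -63928 + \sqrt{311 - - \frac{727}{558}} = -63928 + \sqrt{311 + \frac{727}{558}} = -63928 + \sqrt{\frac{174265}{558}} = -63928 + \frac{\sqrt{10804430}}{186}$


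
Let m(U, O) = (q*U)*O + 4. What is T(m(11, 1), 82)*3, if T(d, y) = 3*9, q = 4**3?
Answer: 81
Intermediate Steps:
q = 64
m(U, O) = 4 + 64*O*U (m(U, O) = (64*U)*O + 4 = 64*O*U + 4 = 4 + 64*O*U)
T(d, y) = 27
T(m(11, 1), 82)*3 = 27*3 = 81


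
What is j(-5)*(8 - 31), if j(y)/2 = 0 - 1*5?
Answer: 230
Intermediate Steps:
j(y) = -10 (j(y) = 2*(0 - 1*5) = 2*(0 - 5) = 2*(-5) = -10)
j(-5)*(8 - 31) = -10*(8 - 31) = -10*(-23) = 230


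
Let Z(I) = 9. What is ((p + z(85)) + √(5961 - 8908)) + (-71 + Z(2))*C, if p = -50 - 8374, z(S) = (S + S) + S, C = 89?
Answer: -13687 + I*√2947 ≈ -13687.0 + 54.286*I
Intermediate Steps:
z(S) = 3*S (z(S) = 2*S + S = 3*S)
p = -8424
((p + z(85)) + √(5961 - 8908)) + (-71 + Z(2))*C = ((-8424 + 3*85) + √(5961 - 8908)) + (-71 + 9)*89 = ((-8424 + 255) + √(-2947)) - 62*89 = (-8169 + I*√2947) - 5518 = -13687 + I*√2947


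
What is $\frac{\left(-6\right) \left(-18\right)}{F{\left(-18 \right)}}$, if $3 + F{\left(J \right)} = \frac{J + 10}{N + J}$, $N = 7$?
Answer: $- \frac{1188}{25} \approx -47.52$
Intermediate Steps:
$F{\left(J \right)} = -3 + \frac{10 + J}{7 + J}$ ($F{\left(J \right)} = -3 + \frac{J + 10}{7 + J} = -3 + \frac{10 + J}{7 + J}$)
$\frac{\left(-6\right) \left(-18\right)}{F{\left(-18 \right)}} = \frac{\left(-6\right) \left(-18\right)}{\frac{1}{7 - 18} \left(-11 - -36\right)} = \frac{108}{\frac{1}{-11} \left(-11 + 36\right)} = \frac{108}{\left(- \frac{1}{11}\right) 25} = \frac{108}{- \frac{25}{11}} = 108 \left(- \frac{11}{25}\right) = - \frac{1188}{25}$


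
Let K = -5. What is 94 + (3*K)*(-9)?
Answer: 229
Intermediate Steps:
94 + (3*K)*(-9) = 94 + (3*(-5))*(-9) = 94 - 15*(-9) = 94 + 135 = 229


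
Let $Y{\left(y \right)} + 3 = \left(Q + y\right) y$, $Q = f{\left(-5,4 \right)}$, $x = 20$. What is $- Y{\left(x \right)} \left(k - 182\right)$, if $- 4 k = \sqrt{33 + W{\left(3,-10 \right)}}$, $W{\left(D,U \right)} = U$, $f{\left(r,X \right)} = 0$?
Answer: $72254 + \frac{397 \sqrt{23}}{4} \approx 72730.0$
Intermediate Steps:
$k = - \frac{\sqrt{23}}{4}$ ($k = - \frac{\sqrt{33 - 10}}{4} = - \frac{\sqrt{23}}{4} \approx -1.199$)
$Q = 0$
$Y{\left(y \right)} = -3 + y^{2}$ ($Y{\left(y \right)} = -3 + \left(0 + y\right) y = -3 + y y = -3 + y^{2}$)
$- Y{\left(x \right)} \left(k - 182\right) = - \left(-3 + 20^{2}\right) \left(- \frac{\sqrt{23}}{4} - 182\right) = - \left(-3 + 400\right) \left(-182 - \frac{\sqrt{23}}{4}\right) = - 397 \left(-182 - \frac{\sqrt{23}}{4}\right) = - (-72254 - \frac{397 \sqrt{23}}{4}) = 72254 + \frac{397 \sqrt{23}}{4}$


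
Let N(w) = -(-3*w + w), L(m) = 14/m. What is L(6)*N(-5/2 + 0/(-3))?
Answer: -35/3 ≈ -11.667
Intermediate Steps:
N(w) = 2*w (N(w) = -(-2)*w = 2*w)
L(6)*N(-5/2 + 0/(-3)) = (14/6)*(2*(-5/2 + 0/(-3))) = (14*(⅙))*(2*(-5*½ + 0*(-⅓))) = 7*(2*(-5/2 + 0))/3 = 7*(2*(-5/2))/3 = (7/3)*(-5) = -35/3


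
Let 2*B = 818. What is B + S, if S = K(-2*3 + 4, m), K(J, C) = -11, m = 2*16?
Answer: 398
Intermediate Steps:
B = 409 (B = (½)*818 = 409)
m = 32
S = -11
B + S = 409 - 11 = 398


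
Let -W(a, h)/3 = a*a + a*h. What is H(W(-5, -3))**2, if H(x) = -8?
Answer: 64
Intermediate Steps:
W(a, h) = -3*a**2 - 3*a*h (W(a, h) = -3*(a*a + a*h) = -3*(a**2 + a*h) = -3*a**2 - 3*a*h)
H(W(-5, -3))**2 = (-8)**2 = 64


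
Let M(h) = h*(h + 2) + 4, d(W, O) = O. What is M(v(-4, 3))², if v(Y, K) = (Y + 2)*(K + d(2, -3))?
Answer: 16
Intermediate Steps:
v(Y, K) = (-3 + K)*(2 + Y) (v(Y, K) = (Y + 2)*(K - 3) = (2 + Y)*(-3 + K) = (-3 + K)*(2 + Y))
M(h) = 4 + h*(2 + h) (M(h) = h*(2 + h) + 4 = 4 + h*(2 + h))
M(v(-4, 3))² = (4 + (-6 - 3*(-4) + 2*3 + 3*(-4))² + 2*(-6 - 3*(-4) + 2*3 + 3*(-4)))² = (4 + (-6 + 12 + 6 - 12)² + 2*(-6 + 12 + 6 - 12))² = (4 + 0² + 2*0)² = (4 + 0 + 0)² = 4² = 16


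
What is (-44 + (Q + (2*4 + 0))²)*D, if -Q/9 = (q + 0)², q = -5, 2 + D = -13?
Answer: -705675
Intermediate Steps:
D = -15 (D = -2 - 13 = -15)
Q = -225 (Q = -9*(-5 + 0)² = -9*(-5)² = -9*25 = -225)
(-44 + (Q + (2*4 + 0))²)*D = (-44 + (-225 + (2*4 + 0))²)*(-15) = (-44 + (-225 + (8 + 0))²)*(-15) = (-44 + (-225 + 8)²)*(-15) = (-44 + (-217)²)*(-15) = (-44 + 47089)*(-15) = 47045*(-15) = -705675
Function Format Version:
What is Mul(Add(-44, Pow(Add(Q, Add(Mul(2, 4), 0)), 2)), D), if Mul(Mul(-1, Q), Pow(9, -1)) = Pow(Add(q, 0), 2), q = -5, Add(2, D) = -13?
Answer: -705675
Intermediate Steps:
D = -15 (D = Add(-2, -13) = -15)
Q = -225 (Q = Mul(-9, Pow(Add(-5, 0), 2)) = Mul(-9, Pow(-5, 2)) = Mul(-9, 25) = -225)
Mul(Add(-44, Pow(Add(Q, Add(Mul(2, 4), 0)), 2)), D) = Mul(Add(-44, Pow(Add(-225, Add(Mul(2, 4), 0)), 2)), -15) = Mul(Add(-44, Pow(Add(-225, Add(8, 0)), 2)), -15) = Mul(Add(-44, Pow(Add(-225, 8), 2)), -15) = Mul(Add(-44, Pow(-217, 2)), -15) = Mul(Add(-44, 47089), -15) = Mul(47045, -15) = -705675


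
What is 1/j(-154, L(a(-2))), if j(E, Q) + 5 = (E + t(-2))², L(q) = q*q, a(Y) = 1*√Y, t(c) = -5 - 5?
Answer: 1/26891 ≈ 3.7187e-5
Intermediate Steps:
t(c) = -10
a(Y) = √Y
L(q) = q²
j(E, Q) = -5 + (-10 + E)² (j(E, Q) = -5 + (E - 10)² = -5 + (-10 + E)²)
1/j(-154, L(a(-2))) = 1/(-5 + (-10 - 154)²) = 1/(-5 + (-164)²) = 1/(-5 + 26896) = 1/26891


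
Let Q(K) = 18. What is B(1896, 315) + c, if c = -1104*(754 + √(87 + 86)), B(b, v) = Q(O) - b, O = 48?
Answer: -834294 - 1104*√173 ≈ -8.4882e+5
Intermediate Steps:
B(b, v) = 18 - b
c = -832416 - 1104*√173 (c = -1104*(754 + √173) = -832416 - 1104*√173 ≈ -8.4694e+5)
B(1896, 315) + c = (18 - 1*1896) + (-832416 - 1104*√173) = (18 - 1896) + (-832416 - 1104*√173) = -1878 + (-832416 - 1104*√173) = -834294 - 1104*√173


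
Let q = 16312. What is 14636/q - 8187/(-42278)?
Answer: 47020447/43102421 ≈ 1.0909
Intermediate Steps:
14636/q - 8187/(-42278) = 14636/16312 - 8187/(-42278) = 14636*(1/16312) - 8187*(-1/42278) = 3659/4078 + 8187/42278 = 47020447/43102421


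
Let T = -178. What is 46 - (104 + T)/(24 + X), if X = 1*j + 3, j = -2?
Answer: 1224/25 ≈ 48.960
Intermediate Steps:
X = 1 (X = 1*(-2) + 3 = -2 + 3 = 1)
46 - (104 + T)/(24 + X) = 46 - (104 - 178)/(24 + 1) = 46 - (-74)/25 = 46 - 1*(-74/25) = 46 + 74/25 = 1224/25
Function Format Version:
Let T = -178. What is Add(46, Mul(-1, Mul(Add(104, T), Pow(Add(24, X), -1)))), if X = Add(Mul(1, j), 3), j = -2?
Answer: Rational(1224, 25) ≈ 48.960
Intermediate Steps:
X = 1 (X = Add(Mul(1, -2), 3) = Add(-2, 3) = 1)
Add(46, Mul(-1, Mul(Add(104, T), Pow(Add(24, X), -1)))) = Add(46, Mul(-1, Mul(Add(104, -178), Pow(Add(24, 1), -1)))) = Add(46, Mul(-1, Mul(-74, Pow(25, -1)))) = Add(46, Mul(-1, Mul(-74, Rational(1, 25)))) = Add(46, Mul(-1, Rational(-74, 25))) = Add(46, Rational(74, 25)) = Rational(1224, 25)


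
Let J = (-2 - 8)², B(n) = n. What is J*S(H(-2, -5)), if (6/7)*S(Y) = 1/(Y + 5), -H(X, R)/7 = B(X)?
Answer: 350/57 ≈ 6.1404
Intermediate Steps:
H(X, R) = -7*X
S(Y) = 7/(6*(5 + Y)) (S(Y) = 7/(6*(Y + 5)) = 7/(6*(5 + Y)))
J = 100 (J = (-10)² = 100)
J*S(H(-2, -5)) = 100*(7/(6*(5 - 7*(-2)))) = 100*(7/(6*(5 + 14))) = 100*((7/6)/19) = 100*((7/6)*(1/19)) = 100*(7/114) = 350/57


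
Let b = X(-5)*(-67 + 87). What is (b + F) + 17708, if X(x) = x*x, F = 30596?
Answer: 48804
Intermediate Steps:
X(x) = x**2
b = 500 (b = (-5)**2*(-67 + 87) = 25*20 = 500)
(b + F) + 17708 = (500 + 30596) + 17708 = 31096 + 17708 = 48804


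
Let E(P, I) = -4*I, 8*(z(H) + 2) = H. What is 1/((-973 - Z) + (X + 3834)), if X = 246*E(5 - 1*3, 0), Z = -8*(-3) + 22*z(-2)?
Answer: 2/5773 ≈ 0.00034644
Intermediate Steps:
z(H) = -2 + H/8
Z = -51/2 (Z = -8*(-3) + 22*(-2 + (⅛)*(-2)) = 24 + 22*(-2 - ¼) = 24 + 22*(-9/4) = 24 - 99/2 = -51/2 ≈ -25.500)
X = 0 (X = 246*(-4*0) = 246*0 = 0)
1/((-973 - Z) + (X + 3834)) = 1/((-973 - 1*(-51/2)) + (0 + 3834)) = 1/((-973 + 51/2) + 3834) = 1/(-1895/2 + 3834) = 1/(5773/2) = 2/5773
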